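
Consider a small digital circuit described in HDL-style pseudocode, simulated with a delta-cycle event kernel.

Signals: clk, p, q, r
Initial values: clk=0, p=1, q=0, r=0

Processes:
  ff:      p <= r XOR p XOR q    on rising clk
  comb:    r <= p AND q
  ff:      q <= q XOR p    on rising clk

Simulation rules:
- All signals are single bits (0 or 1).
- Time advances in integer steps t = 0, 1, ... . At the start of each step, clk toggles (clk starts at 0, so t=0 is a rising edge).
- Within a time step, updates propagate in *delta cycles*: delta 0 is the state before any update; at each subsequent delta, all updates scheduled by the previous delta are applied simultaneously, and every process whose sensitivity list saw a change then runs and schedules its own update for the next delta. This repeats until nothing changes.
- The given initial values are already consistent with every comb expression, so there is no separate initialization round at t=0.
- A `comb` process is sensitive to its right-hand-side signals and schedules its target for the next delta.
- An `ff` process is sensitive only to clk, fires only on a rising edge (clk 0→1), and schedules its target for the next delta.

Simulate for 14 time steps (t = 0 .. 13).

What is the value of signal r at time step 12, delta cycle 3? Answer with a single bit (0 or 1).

[bits: p,r,q,clk]
t=0: Δ0=1000 Δ1=1001 Δ2=1011 Δ3=1111 | 3Δ
t=1: Δ0=1111 Δ1=1110 | 1Δ
t=2: Δ0=1110 Δ1=1111 Δ2=1101 Δ3=1001 | 3Δ
t=3: Δ0=1001 Δ1=1000 | 1Δ
t=4: Δ0=1000 Δ1=1001 Δ2=1011 Δ3=1111 | 3Δ
t=5: Δ0=1111 Δ1=1110 | 1Δ
t=6: Δ0=1110 Δ1=1111 Δ2=1101 Δ3=1001 | 3Δ
t=7: Δ0=1001 Δ1=1000 | 1Δ
t=8: Δ0=1000 Δ1=1001 Δ2=1011 Δ3=1111 | 3Δ
t=9: Δ0=1111 Δ1=1110 | 1Δ
t=10: Δ0=1110 Δ1=1111 Δ2=1101 Δ3=1001 | 3Δ
t=11: Δ0=1001 Δ1=1000 | 1Δ
t=12: Δ0=1000 Δ1=1001 Δ2=1011 Δ3=1111 | 3Δ
t=13: Δ0=1111 Δ1=1110 | 1Δ

1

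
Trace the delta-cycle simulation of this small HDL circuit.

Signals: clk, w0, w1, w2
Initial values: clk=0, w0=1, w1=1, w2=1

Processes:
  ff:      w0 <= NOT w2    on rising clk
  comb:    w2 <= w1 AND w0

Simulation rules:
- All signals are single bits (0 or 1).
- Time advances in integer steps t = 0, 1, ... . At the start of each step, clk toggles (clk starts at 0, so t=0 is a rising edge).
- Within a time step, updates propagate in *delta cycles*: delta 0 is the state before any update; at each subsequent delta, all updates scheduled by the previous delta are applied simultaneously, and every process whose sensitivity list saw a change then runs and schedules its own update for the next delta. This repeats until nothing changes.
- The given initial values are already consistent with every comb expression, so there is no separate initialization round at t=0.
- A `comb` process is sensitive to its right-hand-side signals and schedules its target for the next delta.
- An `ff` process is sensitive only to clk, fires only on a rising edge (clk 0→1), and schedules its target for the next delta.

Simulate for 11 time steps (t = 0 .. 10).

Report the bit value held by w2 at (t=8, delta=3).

t=0 Δ0: w0=1 w1=1 w2=1 clk=0
  Δ1: clk:0→1
  Δ2: w0:1→0
  Δ3: w2:1→0
  (3Δ to stable)
t=1 Δ0: w0=0 w1=1 w2=0 clk=1
  Δ1: clk:1→0
  (1Δ to stable)
t=2 Δ0: w0=0 w1=1 w2=0 clk=0
  Δ1: clk:0→1
  Δ2: w0:0→1
  Δ3: w2:0→1
  (3Δ to stable)
t=3 Δ0: w0=1 w1=1 w2=1 clk=1
  Δ1: clk:1→0
  (1Δ to stable)
t=4 Δ0: w0=1 w1=1 w2=1 clk=0
  Δ1: clk:0→1
  Δ2: w0:1→0
  Δ3: w2:1→0
  (3Δ to stable)
t=5 Δ0: w0=0 w1=1 w2=0 clk=1
  Δ1: clk:1→0
  (1Δ to stable)
t=6 Δ0: w0=0 w1=1 w2=0 clk=0
  Δ1: clk:0→1
  Δ2: w0:0→1
  Δ3: w2:0→1
  (3Δ to stable)
t=7 Δ0: w0=1 w1=1 w2=1 clk=1
  Δ1: clk:1→0
  (1Δ to stable)
t=8 Δ0: w0=1 w1=1 w2=1 clk=0
  Δ1: clk:0→1
  Δ2: w0:1→0
  Δ3: w2:1→0
  (3Δ to stable)
t=9 Δ0: w0=0 w1=1 w2=0 clk=1
  Δ1: clk:1→0
  (1Δ to stable)
t=10 Δ0: w0=0 w1=1 w2=0 clk=0
  Δ1: clk:0→1
  Δ2: w0:0→1
  Δ3: w2:0→1
  (3Δ to stable)

0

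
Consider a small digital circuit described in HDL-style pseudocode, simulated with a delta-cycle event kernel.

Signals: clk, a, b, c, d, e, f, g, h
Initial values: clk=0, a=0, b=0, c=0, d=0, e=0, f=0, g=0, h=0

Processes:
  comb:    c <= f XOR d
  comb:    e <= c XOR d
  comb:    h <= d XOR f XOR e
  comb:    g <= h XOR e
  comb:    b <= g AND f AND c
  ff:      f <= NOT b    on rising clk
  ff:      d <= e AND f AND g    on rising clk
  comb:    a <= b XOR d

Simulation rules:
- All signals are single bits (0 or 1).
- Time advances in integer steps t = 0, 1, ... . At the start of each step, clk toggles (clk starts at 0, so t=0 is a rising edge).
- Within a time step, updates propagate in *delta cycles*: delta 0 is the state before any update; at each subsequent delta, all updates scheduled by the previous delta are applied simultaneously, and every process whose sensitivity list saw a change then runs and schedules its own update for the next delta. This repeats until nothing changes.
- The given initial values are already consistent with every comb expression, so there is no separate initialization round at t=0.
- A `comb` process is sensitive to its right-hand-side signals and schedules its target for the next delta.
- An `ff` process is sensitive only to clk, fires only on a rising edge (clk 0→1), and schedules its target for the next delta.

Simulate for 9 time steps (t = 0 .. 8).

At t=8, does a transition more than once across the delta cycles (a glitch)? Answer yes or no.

yes

t=0 Δ0: b=0 c=0 clk=0 f=0 h=0 d=0 a=0 e=0 g=0
  Δ1: clk:0→1
  Δ2: f:0→1
  Δ3: c:0→1, h:0→1
  Δ4: e:0→1, g:0→1
  Δ5: b:0→1, h:1→0, g:1→0
  Δ6: b:1→0, a:0→1, g:0→1
  Δ7: b:0→1, a:1→0
  Δ8: a:0→1
  (8Δ to stable)
t=1 Δ0: b=1 c=1 clk=1 f=1 h=0 d=0 a=1 e=1 g=1
  Δ1: clk:1→0
  (1Δ to stable)
t=2 Δ0: b=1 c=1 clk=0 f=1 h=0 d=0 a=1 e=1 g=1
  Δ1: clk:0→1
  Δ2: f:1→0, d:0→1
  Δ3: b:1→0, a:1→0, e:1→0
  Δ4: h:0→1, a:0→1, g:1→0
  Δ5: g:0→1
  (5Δ to stable)
t=3 Δ0: b=0 c=1 clk=1 f=0 h=1 d=1 a=1 e=0 g=1
  Δ1: clk:1→0
  (1Δ to stable)
t=4 Δ0: b=0 c=1 clk=0 f=0 h=1 d=1 a=1 e=0 g=1
  Δ1: clk:0→1
  Δ2: f:0→1, d:1→0
  Δ3: b:0→1, a:1→0, e:0→1
  Δ4: h:1→0, a:0→1, g:1→0
  Δ5: b:1→0, g:0→1
  Δ6: b:0→1, a:1→0
  Δ7: a:0→1
  (7Δ to stable)
t=5 Δ0: b=1 c=1 clk=1 f=1 h=0 d=0 a=1 e=1 g=1
  Δ1: clk:1→0
  (1Δ to stable)
t=6 Δ0: b=1 c=1 clk=0 f=1 h=0 d=0 a=1 e=1 g=1
  Δ1: clk:0→1
  Δ2: f:1→0, d:0→1
  Δ3: b:1→0, a:1→0, e:1→0
  Δ4: h:0→1, a:0→1, g:1→0
  Δ5: g:0→1
  (5Δ to stable)
t=7 Δ0: b=0 c=1 clk=1 f=0 h=1 d=1 a=1 e=0 g=1
  Δ1: clk:1→0
  (1Δ to stable)
t=8 Δ0: b=0 c=1 clk=0 f=0 h=1 d=1 a=1 e=0 g=1
  Δ1: clk:0→1
  Δ2: f:0→1, d:1→0
  Δ3: b:0→1, a:1→0, e:0→1
  Δ4: h:1→0, a:0→1, g:1→0
  Δ5: b:1→0, g:0→1
  Δ6: b:0→1, a:1→0
  Δ7: a:0→1
  (7Δ to stable)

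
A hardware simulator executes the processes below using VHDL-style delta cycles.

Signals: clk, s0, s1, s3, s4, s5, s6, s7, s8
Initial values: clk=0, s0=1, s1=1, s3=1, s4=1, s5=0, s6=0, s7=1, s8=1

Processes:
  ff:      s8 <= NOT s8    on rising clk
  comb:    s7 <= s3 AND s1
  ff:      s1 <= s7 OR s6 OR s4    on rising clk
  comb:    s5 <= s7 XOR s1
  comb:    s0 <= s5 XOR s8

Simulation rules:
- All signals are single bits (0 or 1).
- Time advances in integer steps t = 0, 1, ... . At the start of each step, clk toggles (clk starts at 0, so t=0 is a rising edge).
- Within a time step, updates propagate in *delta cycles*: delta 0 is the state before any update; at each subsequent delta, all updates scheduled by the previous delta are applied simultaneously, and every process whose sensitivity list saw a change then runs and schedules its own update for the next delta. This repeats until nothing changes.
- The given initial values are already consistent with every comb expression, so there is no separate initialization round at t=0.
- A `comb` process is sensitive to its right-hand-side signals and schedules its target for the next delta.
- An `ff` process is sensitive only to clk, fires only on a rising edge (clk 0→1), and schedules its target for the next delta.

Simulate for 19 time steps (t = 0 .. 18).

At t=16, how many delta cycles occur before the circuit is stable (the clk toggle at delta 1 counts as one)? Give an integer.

t=0 Δ0: s8=1 s6=0 s4=1 s1=1 s7=1 s0=1 s3=1 clk=0 s5=0
  Δ1: clk:0→1
  Δ2: s8:1→0
  Δ3: s0:1→0
  (3Δ to stable)
t=1 Δ0: s8=0 s6=0 s4=1 s1=1 s7=1 s0=0 s3=1 clk=1 s5=0
  Δ1: clk:1→0
  (1Δ to stable)
t=2 Δ0: s8=0 s6=0 s4=1 s1=1 s7=1 s0=0 s3=1 clk=0 s5=0
  Δ1: clk:0→1
  Δ2: s8:0→1
  Δ3: s0:0→1
  (3Δ to stable)
t=3 Δ0: s8=1 s6=0 s4=1 s1=1 s7=1 s0=1 s3=1 clk=1 s5=0
  Δ1: clk:1→0
  (1Δ to stable)
t=4 Δ0: s8=1 s6=0 s4=1 s1=1 s7=1 s0=1 s3=1 clk=0 s5=0
  Δ1: clk:0→1
  Δ2: s8:1→0
  Δ3: s0:1→0
  (3Δ to stable)
t=5 Δ0: s8=0 s6=0 s4=1 s1=1 s7=1 s0=0 s3=1 clk=1 s5=0
  Δ1: clk:1→0
  (1Δ to stable)
t=6 Δ0: s8=0 s6=0 s4=1 s1=1 s7=1 s0=0 s3=1 clk=0 s5=0
  Δ1: clk:0→1
  Δ2: s8:0→1
  Δ3: s0:0→1
  (3Δ to stable)
t=7 Δ0: s8=1 s6=0 s4=1 s1=1 s7=1 s0=1 s3=1 clk=1 s5=0
  Δ1: clk:1→0
  (1Δ to stable)
t=8 Δ0: s8=1 s6=0 s4=1 s1=1 s7=1 s0=1 s3=1 clk=0 s5=0
  Δ1: clk:0→1
  Δ2: s8:1→0
  Δ3: s0:1→0
  (3Δ to stable)
t=9 Δ0: s8=0 s6=0 s4=1 s1=1 s7=1 s0=0 s3=1 clk=1 s5=0
  Δ1: clk:1→0
  (1Δ to stable)
t=10 Δ0: s8=0 s6=0 s4=1 s1=1 s7=1 s0=0 s3=1 clk=0 s5=0
  Δ1: clk:0→1
  Δ2: s8:0→1
  Δ3: s0:0→1
  (3Δ to stable)
t=11 Δ0: s8=1 s6=0 s4=1 s1=1 s7=1 s0=1 s3=1 clk=1 s5=0
  Δ1: clk:1→0
  (1Δ to stable)
t=12 Δ0: s8=1 s6=0 s4=1 s1=1 s7=1 s0=1 s3=1 clk=0 s5=0
  Δ1: clk:0→1
  Δ2: s8:1→0
  Δ3: s0:1→0
  (3Δ to stable)
t=13 Δ0: s8=0 s6=0 s4=1 s1=1 s7=1 s0=0 s3=1 clk=1 s5=0
  Δ1: clk:1→0
  (1Δ to stable)
t=14 Δ0: s8=0 s6=0 s4=1 s1=1 s7=1 s0=0 s3=1 clk=0 s5=0
  Δ1: clk:0→1
  Δ2: s8:0→1
  Δ3: s0:0→1
  (3Δ to stable)
t=15 Δ0: s8=1 s6=0 s4=1 s1=1 s7=1 s0=1 s3=1 clk=1 s5=0
  Δ1: clk:1→0
  (1Δ to stable)
t=16 Δ0: s8=1 s6=0 s4=1 s1=1 s7=1 s0=1 s3=1 clk=0 s5=0
  Δ1: clk:0→1
  Δ2: s8:1→0
  Δ3: s0:1→0
  (3Δ to stable)
t=17 Δ0: s8=0 s6=0 s4=1 s1=1 s7=1 s0=0 s3=1 clk=1 s5=0
  Δ1: clk:1→0
  (1Δ to stable)
t=18 Δ0: s8=0 s6=0 s4=1 s1=1 s7=1 s0=0 s3=1 clk=0 s5=0
  Δ1: clk:0→1
  Δ2: s8:0→1
  Δ3: s0:0→1
  (3Δ to stable)

3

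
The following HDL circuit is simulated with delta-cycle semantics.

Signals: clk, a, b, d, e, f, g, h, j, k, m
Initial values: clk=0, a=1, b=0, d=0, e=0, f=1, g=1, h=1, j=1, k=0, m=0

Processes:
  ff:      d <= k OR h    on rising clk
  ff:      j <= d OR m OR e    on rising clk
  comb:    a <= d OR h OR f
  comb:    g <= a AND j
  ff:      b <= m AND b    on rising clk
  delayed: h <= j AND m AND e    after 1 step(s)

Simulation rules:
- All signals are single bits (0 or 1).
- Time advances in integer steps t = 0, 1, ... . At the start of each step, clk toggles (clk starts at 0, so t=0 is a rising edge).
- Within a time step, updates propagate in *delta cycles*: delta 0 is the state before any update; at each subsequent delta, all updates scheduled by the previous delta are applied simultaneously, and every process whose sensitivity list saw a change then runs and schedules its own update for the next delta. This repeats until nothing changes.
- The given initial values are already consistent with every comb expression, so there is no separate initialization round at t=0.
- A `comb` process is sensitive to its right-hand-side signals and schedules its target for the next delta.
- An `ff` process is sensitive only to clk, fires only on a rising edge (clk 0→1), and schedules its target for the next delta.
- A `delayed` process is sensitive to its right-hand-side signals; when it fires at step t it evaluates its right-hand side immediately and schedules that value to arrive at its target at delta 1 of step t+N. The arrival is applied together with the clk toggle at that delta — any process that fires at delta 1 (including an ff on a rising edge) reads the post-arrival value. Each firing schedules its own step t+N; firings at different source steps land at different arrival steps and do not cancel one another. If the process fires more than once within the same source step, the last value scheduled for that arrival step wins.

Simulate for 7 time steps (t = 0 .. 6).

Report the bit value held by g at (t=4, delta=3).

t0.Δ0 e=0 b=0 h=1 d=0 clk=0 f=1 a=1 j=1 g=1 m=0 k=0
t0.Δ1 e=0 b=0 h=1 d=0 clk=1 f=1 a=1 j=1 g=1 m=0 k=0
t0.Δ2 e=0 b=0 h=1 d=1 clk=1 f=1 a=1 j=0 g=1 m=0 k=0
t0.Δ3 e=0 b=0 h=1 d=1 clk=1 f=1 a=1 j=0 g=0 m=0 k=0
t1.Δ0 e=0 b=0 h=1 d=1 clk=1 f=1 a=1 j=0 g=0 m=0 k=0
t1.Δ1 e=0 b=0 h=0 d=1 clk=0 f=1 a=1 j=0 g=0 m=0 k=0
t2.Δ0 e=0 b=0 h=0 d=1 clk=0 f=1 a=1 j=0 g=0 m=0 k=0
t2.Δ1 e=0 b=0 h=0 d=1 clk=1 f=1 a=1 j=0 g=0 m=0 k=0
t2.Δ2 e=0 b=0 h=0 d=0 clk=1 f=1 a=1 j=1 g=0 m=0 k=0
t2.Δ3 e=0 b=0 h=0 d=0 clk=1 f=1 a=1 j=1 g=1 m=0 k=0
t3.Δ0 e=0 b=0 h=0 d=0 clk=1 f=1 a=1 j=1 g=1 m=0 k=0
t3.Δ1 e=0 b=0 h=0 d=0 clk=0 f=1 a=1 j=1 g=1 m=0 k=0
t4.Δ0 e=0 b=0 h=0 d=0 clk=0 f=1 a=1 j=1 g=1 m=0 k=0
t4.Δ1 e=0 b=0 h=0 d=0 clk=1 f=1 a=1 j=1 g=1 m=0 k=0
t4.Δ2 e=0 b=0 h=0 d=0 clk=1 f=1 a=1 j=0 g=1 m=0 k=0
t4.Δ3 e=0 b=0 h=0 d=0 clk=1 f=1 a=1 j=0 g=0 m=0 k=0
t5.Δ0 e=0 b=0 h=0 d=0 clk=1 f=1 a=1 j=0 g=0 m=0 k=0
t5.Δ1 e=0 b=0 h=0 d=0 clk=0 f=1 a=1 j=0 g=0 m=0 k=0
t6.Δ0 e=0 b=0 h=0 d=0 clk=0 f=1 a=1 j=0 g=0 m=0 k=0
t6.Δ1 e=0 b=0 h=0 d=0 clk=1 f=1 a=1 j=0 g=0 m=0 k=0

0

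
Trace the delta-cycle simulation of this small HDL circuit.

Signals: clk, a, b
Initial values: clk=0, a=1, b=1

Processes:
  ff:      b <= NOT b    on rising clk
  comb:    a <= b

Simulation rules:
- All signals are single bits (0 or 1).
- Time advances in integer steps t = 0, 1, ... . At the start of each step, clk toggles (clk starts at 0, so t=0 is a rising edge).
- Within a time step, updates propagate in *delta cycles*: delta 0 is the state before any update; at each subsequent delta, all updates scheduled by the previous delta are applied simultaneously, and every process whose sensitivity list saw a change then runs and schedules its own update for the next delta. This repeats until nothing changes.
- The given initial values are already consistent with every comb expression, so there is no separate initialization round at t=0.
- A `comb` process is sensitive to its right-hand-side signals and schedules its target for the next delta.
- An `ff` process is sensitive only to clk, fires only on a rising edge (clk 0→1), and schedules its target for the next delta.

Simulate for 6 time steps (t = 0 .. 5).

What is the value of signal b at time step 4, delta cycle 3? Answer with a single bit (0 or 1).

t=0 Δ0: clk=0 b=1 a=1
  Δ1: clk:0→1
  Δ2: b:1→0
  Δ3: a:1→0
  (3Δ to stable)
t=1 Δ0: clk=1 b=0 a=0
  Δ1: clk:1→0
  (1Δ to stable)
t=2 Δ0: clk=0 b=0 a=0
  Δ1: clk:0→1
  Δ2: b:0→1
  Δ3: a:0→1
  (3Δ to stable)
t=3 Δ0: clk=1 b=1 a=1
  Δ1: clk:1→0
  (1Δ to stable)
t=4 Δ0: clk=0 b=1 a=1
  Δ1: clk:0→1
  Δ2: b:1→0
  Δ3: a:1→0
  (3Δ to stable)
t=5 Δ0: clk=1 b=0 a=0
  Δ1: clk:1→0
  (1Δ to stable)

0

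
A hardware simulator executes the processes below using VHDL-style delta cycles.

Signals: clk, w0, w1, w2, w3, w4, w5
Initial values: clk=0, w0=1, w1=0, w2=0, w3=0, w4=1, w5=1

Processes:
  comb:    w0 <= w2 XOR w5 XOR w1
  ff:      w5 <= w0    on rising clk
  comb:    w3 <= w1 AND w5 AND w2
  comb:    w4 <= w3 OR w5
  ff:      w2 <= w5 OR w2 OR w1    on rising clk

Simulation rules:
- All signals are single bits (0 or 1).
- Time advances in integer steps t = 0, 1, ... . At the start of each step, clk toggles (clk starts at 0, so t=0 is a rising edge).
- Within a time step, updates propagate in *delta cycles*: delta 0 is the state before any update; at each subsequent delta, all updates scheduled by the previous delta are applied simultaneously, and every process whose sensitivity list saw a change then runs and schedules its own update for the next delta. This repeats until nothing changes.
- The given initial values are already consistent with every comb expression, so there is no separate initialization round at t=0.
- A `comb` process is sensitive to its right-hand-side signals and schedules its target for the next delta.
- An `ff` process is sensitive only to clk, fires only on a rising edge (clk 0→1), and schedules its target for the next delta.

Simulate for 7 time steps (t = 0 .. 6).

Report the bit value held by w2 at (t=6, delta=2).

1

t0.Δ0 w5=1 w0=1 w3=0 w1=0 w4=1 clk=0 w2=0
t0.Δ1 w5=1 w0=1 w3=0 w1=0 w4=1 clk=1 w2=0
t0.Δ2 w5=1 w0=1 w3=0 w1=0 w4=1 clk=1 w2=1
t0.Δ3 w5=1 w0=0 w3=0 w1=0 w4=1 clk=1 w2=1
t1.Δ0 w5=1 w0=0 w3=0 w1=0 w4=1 clk=1 w2=1
t1.Δ1 w5=1 w0=0 w3=0 w1=0 w4=1 clk=0 w2=1
t2.Δ0 w5=1 w0=0 w3=0 w1=0 w4=1 clk=0 w2=1
t2.Δ1 w5=1 w0=0 w3=0 w1=0 w4=1 clk=1 w2=1
t2.Δ2 w5=0 w0=0 w3=0 w1=0 w4=1 clk=1 w2=1
t2.Δ3 w5=0 w0=1 w3=0 w1=0 w4=0 clk=1 w2=1
t3.Δ0 w5=0 w0=1 w3=0 w1=0 w4=0 clk=1 w2=1
t3.Δ1 w5=0 w0=1 w3=0 w1=0 w4=0 clk=0 w2=1
t4.Δ0 w5=0 w0=1 w3=0 w1=0 w4=0 clk=0 w2=1
t4.Δ1 w5=0 w0=1 w3=0 w1=0 w4=0 clk=1 w2=1
t4.Δ2 w5=1 w0=1 w3=0 w1=0 w4=0 clk=1 w2=1
t4.Δ3 w5=1 w0=0 w3=0 w1=0 w4=1 clk=1 w2=1
t5.Δ0 w5=1 w0=0 w3=0 w1=0 w4=1 clk=1 w2=1
t5.Δ1 w5=1 w0=0 w3=0 w1=0 w4=1 clk=0 w2=1
t6.Δ0 w5=1 w0=0 w3=0 w1=0 w4=1 clk=0 w2=1
t6.Δ1 w5=1 w0=0 w3=0 w1=0 w4=1 clk=1 w2=1
t6.Δ2 w5=0 w0=0 w3=0 w1=0 w4=1 clk=1 w2=1
t6.Δ3 w5=0 w0=1 w3=0 w1=0 w4=0 clk=1 w2=1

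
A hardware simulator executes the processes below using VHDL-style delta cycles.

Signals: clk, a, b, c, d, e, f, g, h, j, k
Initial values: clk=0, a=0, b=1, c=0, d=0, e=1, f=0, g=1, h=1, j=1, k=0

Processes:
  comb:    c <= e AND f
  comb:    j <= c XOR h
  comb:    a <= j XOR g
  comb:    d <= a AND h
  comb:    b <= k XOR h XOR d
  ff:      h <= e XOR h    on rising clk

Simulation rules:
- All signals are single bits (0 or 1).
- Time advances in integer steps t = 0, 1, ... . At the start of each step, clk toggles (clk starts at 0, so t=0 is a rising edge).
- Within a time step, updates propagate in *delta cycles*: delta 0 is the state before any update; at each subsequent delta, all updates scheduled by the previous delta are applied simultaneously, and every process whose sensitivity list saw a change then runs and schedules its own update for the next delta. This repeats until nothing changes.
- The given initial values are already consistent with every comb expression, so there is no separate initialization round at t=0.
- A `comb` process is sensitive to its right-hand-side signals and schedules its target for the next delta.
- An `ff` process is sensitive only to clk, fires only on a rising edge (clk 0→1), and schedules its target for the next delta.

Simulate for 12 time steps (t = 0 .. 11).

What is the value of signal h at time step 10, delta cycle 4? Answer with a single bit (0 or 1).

1

t0.Δ0 d=0 a=0 k=0 b=1 f=0 g=1 clk=0 h=1 c=0 e=1 j=1
t0.Δ1 d=0 a=0 k=0 b=1 f=0 g=1 clk=1 h=1 c=0 e=1 j=1
t0.Δ2 d=0 a=0 k=0 b=1 f=0 g=1 clk=1 h=0 c=0 e=1 j=1
t0.Δ3 d=0 a=0 k=0 b=0 f=0 g=1 clk=1 h=0 c=0 e=1 j=0
t0.Δ4 d=0 a=1 k=0 b=0 f=0 g=1 clk=1 h=0 c=0 e=1 j=0
t1.Δ0 d=0 a=1 k=0 b=0 f=0 g=1 clk=1 h=0 c=0 e=1 j=0
t1.Δ1 d=0 a=1 k=0 b=0 f=0 g=1 clk=0 h=0 c=0 e=1 j=0
t2.Δ0 d=0 a=1 k=0 b=0 f=0 g=1 clk=0 h=0 c=0 e=1 j=0
t2.Δ1 d=0 a=1 k=0 b=0 f=0 g=1 clk=1 h=0 c=0 e=1 j=0
t2.Δ2 d=0 a=1 k=0 b=0 f=0 g=1 clk=1 h=1 c=0 e=1 j=0
t2.Δ3 d=1 a=1 k=0 b=1 f=0 g=1 clk=1 h=1 c=0 e=1 j=1
t2.Δ4 d=1 a=0 k=0 b=0 f=0 g=1 clk=1 h=1 c=0 e=1 j=1
t2.Δ5 d=0 a=0 k=0 b=0 f=0 g=1 clk=1 h=1 c=0 e=1 j=1
t2.Δ6 d=0 a=0 k=0 b=1 f=0 g=1 clk=1 h=1 c=0 e=1 j=1
t3.Δ0 d=0 a=0 k=0 b=1 f=0 g=1 clk=1 h=1 c=0 e=1 j=1
t3.Δ1 d=0 a=0 k=0 b=1 f=0 g=1 clk=0 h=1 c=0 e=1 j=1
t4.Δ0 d=0 a=0 k=0 b=1 f=0 g=1 clk=0 h=1 c=0 e=1 j=1
t4.Δ1 d=0 a=0 k=0 b=1 f=0 g=1 clk=1 h=1 c=0 e=1 j=1
t4.Δ2 d=0 a=0 k=0 b=1 f=0 g=1 clk=1 h=0 c=0 e=1 j=1
t4.Δ3 d=0 a=0 k=0 b=0 f=0 g=1 clk=1 h=0 c=0 e=1 j=0
t4.Δ4 d=0 a=1 k=0 b=0 f=0 g=1 clk=1 h=0 c=0 e=1 j=0
t5.Δ0 d=0 a=1 k=0 b=0 f=0 g=1 clk=1 h=0 c=0 e=1 j=0
t5.Δ1 d=0 a=1 k=0 b=0 f=0 g=1 clk=0 h=0 c=0 e=1 j=0
t6.Δ0 d=0 a=1 k=0 b=0 f=0 g=1 clk=0 h=0 c=0 e=1 j=0
t6.Δ1 d=0 a=1 k=0 b=0 f=0 g=1 clk=1 h=0 c=0 e=1 j=0
t6.Δ2 d=0 a=1 k=0 b=0 f=0 g=1 clk=1 h=1 c=0 e=1 j=0
t6.Δ3 d=1 a=1 k=0 b=1 f=0 g=1 clk=1 h=1 c=0 e=1 j=1
t6.Δ4 d=1 a=0 k=0 b=0 f=0 g=1 clk=1 h=1 c=0 e=1 j=1
t6.Δ5 d=0 a=0 k=0 b=0 f=0 g=1 clk=1 h=1 c=0 e=1 j=1
t6.Δ6 d=0 a=0 k=0 b=1 f=0 g=1 clk=1 h=1 c=0 e=1 j=1
t7.Δ0 d=0 a=0 k=0 b=1 f=0 g=1 clk=1 h=1 c=0 e=1 j=1
t7.Δ1 d=0 a=0 k=0 b=1 f=0 g=1 clk=0 h=1 c=0 e=1 j=1
t8.Δ0 d=0 a=0 k=0 b=1 f=0 g=1 clk=0 h=1 c=0 e=1 j=1
t8.Δ1 d=0 a=0 k=0 b=1 f=0 g=1 clk=1 h=1 c=0 e=1 j=1
t8.Δ2 d=0 a=0 k=0 b=1 f=0 g=1 clk=1 h=0 c=0 e=1 j=1
t8.Δ3 d=0 a=0 k=0 b=0 f=0 g=1 clk=1 h=0 c=0 e=1 j=0
t8.Δ4 d=0 a=1 k=0 b=0 f=0 g=1 clk=1 h=0 c=0 e=1 j=0
t9.Δ0 d=0 a=1 k=0 b=0 f=0 g=1 clk=1 h=0 c=0 e=1 j=0
t9.Δ1 d=0 a=1 k=0 b=0 f=0 g=1 clk=0 h=0 c=0 e=1 j=0
t10.Δ0 d=0 a=1 k=0 b=0 f=0 g=1 clk=0 h=0 c=0 e=1 j=0
t10.Δ1 d=0 a=1 k=0 b=0 f=0 g=1 clk=1 h=0 c=0 e=1 j=0
t10.Δ2 d=0 a=1 k=0 b=0 f=0 g=1 clk=1 h=1 c=0 e=1 j=0
t10.Δ3 d=1 a=1 k=0 b=1 f=0 g=1 clk=1 h=1 c=0 e=1 j=1
t10.Δ4 d=1 a=0 k=0 b=0 f=0 g=1 clk=1 h=1 c=0 e=1 j=1
t10.Δ5 d=0 a=0 k=0 b=0 f=0 g=1 clk=1 h=1 c=0 e=1 j=1
t10.Δ6 d=0 a=0 k=0 b=1 f=0 g=1 clk=1 h=1 c=0 e=1 j=1
t11.Δ0 d=0 a=0 k=0 b=1 f=0 g=1 clk=1 h=1 c=0 e=1 j=1
t11.Δ1 d=0 a=0 k=0 b=1 f=0 g=1 clk=0 h=1 c=0 e=1 j=1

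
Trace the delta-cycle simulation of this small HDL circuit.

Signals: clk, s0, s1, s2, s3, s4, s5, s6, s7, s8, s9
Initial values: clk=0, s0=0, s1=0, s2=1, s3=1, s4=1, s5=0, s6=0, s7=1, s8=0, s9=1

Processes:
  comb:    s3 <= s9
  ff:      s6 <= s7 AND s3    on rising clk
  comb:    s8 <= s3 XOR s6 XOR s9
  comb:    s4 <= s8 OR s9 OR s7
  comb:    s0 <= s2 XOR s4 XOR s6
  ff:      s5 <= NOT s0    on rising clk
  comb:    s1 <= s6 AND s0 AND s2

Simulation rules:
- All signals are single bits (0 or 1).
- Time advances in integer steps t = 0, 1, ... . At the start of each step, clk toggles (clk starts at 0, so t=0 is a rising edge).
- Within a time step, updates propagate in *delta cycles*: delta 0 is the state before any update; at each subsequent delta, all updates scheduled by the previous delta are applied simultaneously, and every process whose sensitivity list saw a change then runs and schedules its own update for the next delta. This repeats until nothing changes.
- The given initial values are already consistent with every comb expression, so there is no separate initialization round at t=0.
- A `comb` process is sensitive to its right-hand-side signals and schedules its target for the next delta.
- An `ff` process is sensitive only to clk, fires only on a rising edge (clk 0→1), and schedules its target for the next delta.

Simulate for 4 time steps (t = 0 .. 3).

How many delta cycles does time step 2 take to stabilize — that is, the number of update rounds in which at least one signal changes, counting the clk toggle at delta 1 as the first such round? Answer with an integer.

2

t0.Δ0 s9=1 s7=1 s0=0 s6=0 s5=0 clk=0 s8=0 s4=1 s3=1 s1=0 s2=1
t0.Δ1 s9=1 s7=1 s0=0 s6=0 s5=0 clk=1 s8=0 s4=1 s3=1 s1=0 s2=1
t0.Δ2 s9=1 s7=1 s0=0 s6=1 s5=1 clk=1 s8=0 s4=1 s3=1 s1=0 s2=1
t0.Δ3 s9=1 s7=1 s0=1 s6=1 s5=1 clk=1 s8=1 s4=1 s3=1 s1=0 s2=1
t0.Δ4 s9=1 s7=1 s0=1 s6=1 s5=1 clk=1 s8=1 s4=1 s3=1 s1=1 s2=1
t1.Δ0 s9=1 s7=1 s0=1 s6=1 s5=1 clk=1 s8=1 s4=1 s3=1 s1=1 s2=1
t1.Δ1 s9=1 s7=1 s0=1 s6=1 s5=1 clk=0 s8=1 s4=1 s3=1 s1=1 s2=1
t2.Δ0 s9=1 s7=1 s0=1 s6=1 s5=1 clk=0 s8=1 s4=1 s3=1 s1=1 s2=1
t2.Δ1 s9=1 s7=1 s0=1 s6=1 s5=1 clk=1 s8=1 s4=1 s3=1 s1=1 s2=1
t2.Δ2 s9=1 s7=1 s0=1 s6=1 s5=0 clk=1 s8=1 s4=1 s3=1 s1=1 s2=1
t3.Δ0 s9=1 s7=1 s0=1 s6=1 s5=0 clk=1 s8=1 s4=1 s3=1 s1=1 s2=1
t3.Δ1 s9=1 s7=1 s0=1 s6=1 s5=0 clk=0 s8=1 s4=1 s3=1 s1=1 s2=1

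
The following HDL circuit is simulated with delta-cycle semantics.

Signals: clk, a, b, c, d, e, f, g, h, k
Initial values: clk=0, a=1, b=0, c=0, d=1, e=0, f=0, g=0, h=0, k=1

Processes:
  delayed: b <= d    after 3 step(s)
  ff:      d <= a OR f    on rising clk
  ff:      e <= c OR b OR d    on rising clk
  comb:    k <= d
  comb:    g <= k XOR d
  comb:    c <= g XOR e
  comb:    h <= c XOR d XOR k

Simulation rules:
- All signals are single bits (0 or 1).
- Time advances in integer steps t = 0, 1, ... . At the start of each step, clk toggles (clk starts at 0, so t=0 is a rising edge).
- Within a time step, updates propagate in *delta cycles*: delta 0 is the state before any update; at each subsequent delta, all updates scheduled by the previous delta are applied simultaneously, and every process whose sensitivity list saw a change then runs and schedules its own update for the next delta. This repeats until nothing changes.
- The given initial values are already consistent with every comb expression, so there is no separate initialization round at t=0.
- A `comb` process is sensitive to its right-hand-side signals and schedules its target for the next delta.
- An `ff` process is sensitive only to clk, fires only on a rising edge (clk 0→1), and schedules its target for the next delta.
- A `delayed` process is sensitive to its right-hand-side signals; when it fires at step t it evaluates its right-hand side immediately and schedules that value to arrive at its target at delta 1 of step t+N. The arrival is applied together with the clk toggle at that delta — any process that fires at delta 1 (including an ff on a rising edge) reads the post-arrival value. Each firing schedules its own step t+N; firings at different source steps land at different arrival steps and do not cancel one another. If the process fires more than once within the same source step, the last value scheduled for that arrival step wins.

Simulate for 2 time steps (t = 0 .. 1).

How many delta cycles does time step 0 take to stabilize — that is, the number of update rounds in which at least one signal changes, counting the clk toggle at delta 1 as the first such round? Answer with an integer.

4

[bits: a,g,b,f,h,c,e,d,clk,k]
t=0: Δ0=1000000101 Δ1=1000000111 Δ2=1000001111 Δ3=1000011111 Δ4=1000111111 | 4Δ
t=1: Δ0=1000111111 Δ1=1000111101 | 1Δ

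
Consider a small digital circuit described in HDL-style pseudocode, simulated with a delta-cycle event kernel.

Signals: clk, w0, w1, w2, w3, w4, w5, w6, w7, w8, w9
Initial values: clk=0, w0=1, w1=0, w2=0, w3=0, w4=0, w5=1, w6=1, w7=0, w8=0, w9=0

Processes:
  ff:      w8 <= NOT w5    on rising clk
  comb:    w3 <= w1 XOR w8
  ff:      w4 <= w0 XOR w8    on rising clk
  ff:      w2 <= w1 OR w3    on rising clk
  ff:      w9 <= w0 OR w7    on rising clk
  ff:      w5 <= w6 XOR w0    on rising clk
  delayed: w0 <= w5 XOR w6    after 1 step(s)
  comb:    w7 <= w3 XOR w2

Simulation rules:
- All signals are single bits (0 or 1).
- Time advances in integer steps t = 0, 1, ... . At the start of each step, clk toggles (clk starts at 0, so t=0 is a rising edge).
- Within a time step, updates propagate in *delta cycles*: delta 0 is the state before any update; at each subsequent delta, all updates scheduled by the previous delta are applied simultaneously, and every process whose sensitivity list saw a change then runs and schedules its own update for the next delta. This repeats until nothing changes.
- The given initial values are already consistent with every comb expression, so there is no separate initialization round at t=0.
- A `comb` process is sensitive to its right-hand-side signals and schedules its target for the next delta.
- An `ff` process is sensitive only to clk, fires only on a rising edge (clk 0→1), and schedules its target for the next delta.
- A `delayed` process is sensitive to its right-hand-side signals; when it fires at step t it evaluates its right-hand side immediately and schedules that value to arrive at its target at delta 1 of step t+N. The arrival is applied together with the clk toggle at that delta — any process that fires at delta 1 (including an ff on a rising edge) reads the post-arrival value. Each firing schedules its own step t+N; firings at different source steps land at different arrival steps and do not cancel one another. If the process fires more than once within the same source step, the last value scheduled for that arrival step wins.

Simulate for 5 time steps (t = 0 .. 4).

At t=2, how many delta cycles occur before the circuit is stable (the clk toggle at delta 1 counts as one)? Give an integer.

4

t=0 Δ0: w0=1 w5=1 w8=0 w4=0 w9=0 w3=0 w7=0 w1=0 w6=1 clk=0 w2=0
  Δ1: clk:0→1
  Δ2: w5:1→0, w4:0→1, w9:0→1
  (2Δ to stable)
t=1 Δ0: w0=1 w5=0 w8=0 w4=1 w9=1 w3=0 w7=0 w1=0 w6=1 clk=1 w2=0
  Δ1: clk:1→0
  (1Δ to stable)
t=2 Δ0: w0=1 w5=0 w8=0 w4=1 w9=1 w3=0 w7=0 w1=0 w6=1 clk=0 w2=0
  Δ1: clk:0→1
  Δ2: w8:0→1
  Δ3: w3:0→1
  Δ4: w7:0→1
  (4Δ to stable)
t=3 Δ0: w0=1 w5=0 w8=1 w4=1 w9=1 w3=1 w7=1 w1=0 w6=1 clk=1 w2=0
  Δ1: clk:1→0
  (1Δ to stable)
t=4 Δ0: w0=1 w5=0 w8=1 w4=1 w9=1 w3=1 w7=1 w1=0 w6=1 clk=0 w2=0
  Δ1: clk:0→1
  Δ2: w4:1→0, w2:0→1
  Δ3: w7:1→0
  (3Δ to stable)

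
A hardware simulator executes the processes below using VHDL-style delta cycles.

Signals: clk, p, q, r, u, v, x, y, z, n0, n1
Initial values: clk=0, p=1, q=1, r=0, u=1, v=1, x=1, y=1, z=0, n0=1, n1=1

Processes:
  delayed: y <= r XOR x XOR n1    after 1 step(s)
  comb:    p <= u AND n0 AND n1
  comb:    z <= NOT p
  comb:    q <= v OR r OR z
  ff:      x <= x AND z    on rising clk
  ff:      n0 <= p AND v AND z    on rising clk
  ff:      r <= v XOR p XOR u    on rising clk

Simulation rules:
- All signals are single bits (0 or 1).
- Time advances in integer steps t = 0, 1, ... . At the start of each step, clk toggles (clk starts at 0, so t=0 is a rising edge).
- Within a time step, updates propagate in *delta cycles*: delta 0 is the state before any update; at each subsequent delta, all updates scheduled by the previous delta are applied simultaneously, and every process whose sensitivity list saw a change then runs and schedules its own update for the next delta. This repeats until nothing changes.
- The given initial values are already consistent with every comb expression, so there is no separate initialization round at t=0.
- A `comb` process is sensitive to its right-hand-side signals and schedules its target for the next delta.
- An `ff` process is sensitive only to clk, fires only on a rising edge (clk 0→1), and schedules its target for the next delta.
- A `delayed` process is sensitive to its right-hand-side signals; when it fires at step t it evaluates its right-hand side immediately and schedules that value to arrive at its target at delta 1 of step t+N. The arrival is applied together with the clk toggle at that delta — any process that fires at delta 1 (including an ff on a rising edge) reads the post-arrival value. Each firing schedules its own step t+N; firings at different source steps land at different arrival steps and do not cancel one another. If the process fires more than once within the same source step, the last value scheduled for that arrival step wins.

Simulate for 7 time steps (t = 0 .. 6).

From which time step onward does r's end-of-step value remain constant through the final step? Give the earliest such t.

2

t0.Δ0 r=0 u=1 n1=1 clk=0 x=1 y=1 v=1 p=1 q=1 n0=1 z=0
t0.Δ1 r=0 u=1 n1=1 clk=1 x=1 y=1 v=1 p=1 q=1 n0=1 z=0
t0.Δ2 r=1 u=1 n1=1 clk=1 x=0 y=1 v=1 p=1 q=1 n0=0 z=0
t0.Δ3 r=1 u=1 n1=1 clk=1 x=0 y=1 v=1 p=0 q=1 n0=0 z=0
t0.Δ4 r=1 u=1 n1=1 clk=1 x=0 y=1 v=1 p=0 q=1 n0=0 z=1
t1.Δ0 r=1 u=1 n1=1 clk=1 x=0 y=1 v=1 p=0 q=1 n0=0 z=1
t1.Δ1 r=1 u=1 n1=1 clk=0 x=0 y=0 v=1 p=0 q=1 n0=0 z=1
t2.Δ0 r=1 u=1 n1=1 clk=0 x=0 y=0 v=1 p=0 q=1 n0=0 z=1
t2.Δ1 r=1 u=1 n1=1 clk=1 x=0 y=0 v=1 p=0 q=1 n0=0 z=1
t2.Δ2 r=0 u=1 n1=1 clk=1 x=0 y=0 v=1 p=0 q=1 n0=0 z=1
t3.Δ0 r=0 u=1 n1=1 clk=1 x=0 y=0 v=1 p=0 q=1 n0=0 z=1
t3.Δ1 r=0 u=1 n1=1 clk=0 x=0 y=1 v=1 p=0 q=1 n0=0 z=1
t4.Δ0 r=0 u=1 n1=1 clk=0 x=0 y=1 v=1 p=0 q=1 n0=0 z=1
t4.Δ1 r=0 u=1 n1=1 clk=1 x=0 y=1 v=1 p=0 q=1 n0=0 z=1
t5.Δ0 r=0 u=1 n1=1 clk=1 x=0 y=1 v=1 p=0 q=1 n0=0 z=1
t5.Δ1 r=0 u=1 n1=1 clk=0 x=0 y=1 v=1 p=0 q=1 n0=0 z=1
t6.Δ0 r=0 u=1 n1=1 clk=0 x=0 y=1 v=1 p=0 q=1 n0=0 z=1
t6.Δ1 r=0 u=1 n1=1 clk=1 x=0 y=1 v=1 p=0 q=1 n0=0 z=1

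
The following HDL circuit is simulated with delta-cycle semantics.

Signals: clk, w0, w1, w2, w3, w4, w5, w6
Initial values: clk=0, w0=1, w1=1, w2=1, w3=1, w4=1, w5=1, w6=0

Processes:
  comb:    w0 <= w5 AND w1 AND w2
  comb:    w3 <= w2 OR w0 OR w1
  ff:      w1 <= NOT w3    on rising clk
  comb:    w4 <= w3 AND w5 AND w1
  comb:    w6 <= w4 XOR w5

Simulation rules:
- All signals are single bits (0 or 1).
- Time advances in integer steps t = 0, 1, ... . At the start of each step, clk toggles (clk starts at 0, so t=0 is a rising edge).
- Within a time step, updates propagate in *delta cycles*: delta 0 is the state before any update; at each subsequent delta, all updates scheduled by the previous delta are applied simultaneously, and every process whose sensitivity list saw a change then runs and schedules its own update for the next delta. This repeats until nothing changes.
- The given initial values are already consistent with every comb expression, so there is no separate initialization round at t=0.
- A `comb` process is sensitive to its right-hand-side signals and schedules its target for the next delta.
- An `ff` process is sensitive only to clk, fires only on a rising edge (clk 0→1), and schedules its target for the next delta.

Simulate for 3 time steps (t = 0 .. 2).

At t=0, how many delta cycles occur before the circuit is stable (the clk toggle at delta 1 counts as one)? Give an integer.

[bits: w4,w2,w3,w5,w6,clk,w1,w0]
t=0: Δ0=11110011 Δ1=11110111 Δ2=11110101 Δ3=01110100 Δ4=01111100 | 4Δ
t=1: Δ0=01111100 Δ1=01111000 | 1Δ
t=2: Δ0=01111000 Δ1=01111100 | 1Δ

4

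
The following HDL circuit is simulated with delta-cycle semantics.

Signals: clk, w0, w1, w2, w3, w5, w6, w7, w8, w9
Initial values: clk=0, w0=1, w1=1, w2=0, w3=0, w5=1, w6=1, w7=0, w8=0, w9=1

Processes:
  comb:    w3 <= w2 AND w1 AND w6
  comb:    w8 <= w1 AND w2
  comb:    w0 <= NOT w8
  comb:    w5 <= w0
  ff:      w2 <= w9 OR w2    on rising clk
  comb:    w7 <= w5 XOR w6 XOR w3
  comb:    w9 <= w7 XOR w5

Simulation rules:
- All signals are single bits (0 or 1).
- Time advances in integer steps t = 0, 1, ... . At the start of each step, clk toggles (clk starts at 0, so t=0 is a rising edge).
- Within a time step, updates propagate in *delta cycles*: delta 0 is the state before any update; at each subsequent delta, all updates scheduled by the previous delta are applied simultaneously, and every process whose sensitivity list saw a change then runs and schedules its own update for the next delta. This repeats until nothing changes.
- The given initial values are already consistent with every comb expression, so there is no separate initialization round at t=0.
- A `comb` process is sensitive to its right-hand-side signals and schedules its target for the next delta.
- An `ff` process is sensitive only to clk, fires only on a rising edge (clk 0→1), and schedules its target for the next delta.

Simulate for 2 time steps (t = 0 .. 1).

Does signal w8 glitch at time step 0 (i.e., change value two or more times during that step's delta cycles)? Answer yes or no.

no

t=0 Δ0: w2=0 w8=0 w7=0 w6=1 clk=0 w0=1 w1=1 w3=0 w9=1 w5=1
  Δ1: clk:0→1
  Δ2: w2:0→1
  Δ3: w8:0→1, w3:0→1
  Δ4: w7:0→1, w0:1→0
  Δ5: w9:1→0, w5:1→0
  Δ6: w7:1→0, w9:0→1
  Δ7: w9:1→0
  (7Δ to stable)
t=1 Δ0: w2=1 w8=1 w7=0 w6=1 clk=1 w0=0 w1=1 w3=1 w9=0 w5=0
  Δ1: clk:1→0
  (1Δ to stable)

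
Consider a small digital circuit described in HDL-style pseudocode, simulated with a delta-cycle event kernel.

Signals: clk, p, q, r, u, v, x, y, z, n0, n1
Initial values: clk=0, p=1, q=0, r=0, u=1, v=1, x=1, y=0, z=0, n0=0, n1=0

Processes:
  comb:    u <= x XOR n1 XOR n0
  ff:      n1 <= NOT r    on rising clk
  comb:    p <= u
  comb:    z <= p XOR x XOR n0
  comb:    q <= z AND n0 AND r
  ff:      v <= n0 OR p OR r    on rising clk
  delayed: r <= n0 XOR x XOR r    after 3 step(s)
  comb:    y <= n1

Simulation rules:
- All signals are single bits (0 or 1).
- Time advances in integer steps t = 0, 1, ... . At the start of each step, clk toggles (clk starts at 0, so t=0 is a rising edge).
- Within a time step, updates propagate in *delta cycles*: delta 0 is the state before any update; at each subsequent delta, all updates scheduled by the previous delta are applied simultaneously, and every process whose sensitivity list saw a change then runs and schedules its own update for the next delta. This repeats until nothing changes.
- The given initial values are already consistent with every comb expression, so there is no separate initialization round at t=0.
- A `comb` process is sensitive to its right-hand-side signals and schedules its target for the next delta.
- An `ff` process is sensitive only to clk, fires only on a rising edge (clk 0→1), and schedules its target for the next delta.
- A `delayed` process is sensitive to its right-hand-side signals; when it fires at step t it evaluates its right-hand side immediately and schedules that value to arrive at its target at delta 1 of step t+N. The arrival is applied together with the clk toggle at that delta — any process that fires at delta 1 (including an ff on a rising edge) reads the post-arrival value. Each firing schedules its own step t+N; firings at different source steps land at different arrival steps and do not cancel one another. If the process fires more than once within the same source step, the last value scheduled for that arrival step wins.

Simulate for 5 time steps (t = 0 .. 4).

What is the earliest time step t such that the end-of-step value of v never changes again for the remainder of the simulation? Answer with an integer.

2

t0.Δ0 clk=0 n0=0 r=0 z=0 q=0 u=1 y=0 p=1 x=1 v=1 n1=0
t0.Δ1 clk=1 n0=0 r=0 z=0 q=0 u=1 y=0 p=1 x=1 v=1 n1=0
t0.Δ2 clk=1 n0=0 r=0 z=0 q=0 u=1 y=0 p=1 x=1 v=1 n1=1
t0.Δ3 clk=1 n0=0 r=0 z=0 q=0 u=0 y=1 p=1 x=1 v=1 n1=1
t0.Δ4 clk=1 n0=0 r=0 z=0 q=0 u=0 y=1 p=0 x=1 v=1 n1=1
t0.Δ5 clk=1 n0=0 r=0 z=1 q=0 u=0 y=1 p=0 x=1 v=1 n1=1
t1.Δ0 clk=1 n0=0 r=0 z=1 q=0 u=0 y=1 p=0 x=1 v=1 n1=1
t1.Δ1 clk=0 n0=0 r=0 z=1 q=0 u=0 y=1 p=0 x=1 v=1 n1=1
t2.Δ0 clk=0 n0=0 r=0 z=1 q=0 u=0 y=1 p=0 x=1 v=1 n1=1
t2.Δ1 clk=1 n0=0 r=0 z=1 q=0 u=0 y=1 p=0 x=1 v=1 n1=1
t2.Δ2 clk=1 n0=0 r=0 z=1 q=0 u=0 y=1 p=0 x=1 v=0 n1=1
t3.Δ0 clk=1 n0=0 r=0 z=1 q=0 u=0 y=1 p=0 x=1 v=0 n1=1
t3.Δ1 clk=0 n0=0 r=0 z=1 q=0 u=0 y=1 p=0 x=1 v=0 n1=1
t4.Δ0 clk=0 n0=0 r=0 z=1 q=0 u=0 y=1 p=0 x=1 v=0 n1=1
t4.Δ1 clk=1 n0=0 r=0 z=1 q=0 u=0 y=1 p=0 x=1 v=0 n1=1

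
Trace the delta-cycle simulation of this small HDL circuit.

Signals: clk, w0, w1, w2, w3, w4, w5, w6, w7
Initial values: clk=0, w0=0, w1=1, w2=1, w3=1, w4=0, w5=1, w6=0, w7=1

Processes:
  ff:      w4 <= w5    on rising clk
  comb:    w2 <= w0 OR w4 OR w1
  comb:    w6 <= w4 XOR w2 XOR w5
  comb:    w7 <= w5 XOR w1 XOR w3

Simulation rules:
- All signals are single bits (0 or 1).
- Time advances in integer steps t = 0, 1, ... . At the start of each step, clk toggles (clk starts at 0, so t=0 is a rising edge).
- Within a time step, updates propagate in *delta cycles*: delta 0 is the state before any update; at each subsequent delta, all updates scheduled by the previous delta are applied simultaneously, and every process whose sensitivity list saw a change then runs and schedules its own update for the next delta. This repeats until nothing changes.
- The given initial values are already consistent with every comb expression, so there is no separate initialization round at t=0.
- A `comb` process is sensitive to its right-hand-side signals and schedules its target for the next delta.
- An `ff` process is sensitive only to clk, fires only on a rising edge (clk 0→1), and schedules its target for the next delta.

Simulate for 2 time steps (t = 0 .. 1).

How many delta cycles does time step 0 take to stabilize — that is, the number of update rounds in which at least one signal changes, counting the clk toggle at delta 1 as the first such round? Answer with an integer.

3

[bits: w3,w6,w2,w5,clk,w0,w4,w7,w1]
t=0: Δ0=101100011 Δ1=101110011 Δ2=101110111 Δ3=111110111 | 3Δ
t=1: Δ0=111110111 Δ1=111100111 | 1Δ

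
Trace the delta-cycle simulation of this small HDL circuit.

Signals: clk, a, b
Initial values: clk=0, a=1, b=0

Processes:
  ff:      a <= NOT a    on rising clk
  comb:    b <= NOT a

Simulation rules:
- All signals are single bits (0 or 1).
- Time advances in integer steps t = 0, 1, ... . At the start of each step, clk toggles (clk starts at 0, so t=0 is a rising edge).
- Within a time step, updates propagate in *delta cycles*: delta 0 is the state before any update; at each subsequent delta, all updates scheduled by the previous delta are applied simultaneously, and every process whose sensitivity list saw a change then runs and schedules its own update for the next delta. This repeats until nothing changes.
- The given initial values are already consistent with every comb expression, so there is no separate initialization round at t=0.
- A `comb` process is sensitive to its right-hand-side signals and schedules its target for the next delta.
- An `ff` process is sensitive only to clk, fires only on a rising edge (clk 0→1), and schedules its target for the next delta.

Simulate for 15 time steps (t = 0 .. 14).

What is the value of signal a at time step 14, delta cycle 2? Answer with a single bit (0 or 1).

1

[bits: clk,a,b]
t=0: Δ0=010 Δ1=110 Δ2=100 Δ3=101 | 3Δ
t=1: Δ0=101 Δ1=001 | 1Δ
t=2: Δ0=001 Δ1=101 Δ2=111 Δ3=110 | 3Δ
t=3: Δ0=110 Δ1=010 | 1Δ
t=4: Δ0=010 Δ1=110 Δ2=100 Δ3=101 | 3Δ
t=5: Δ0=101 Δ1=001 | 1Δ
t=6: Δ0=001 Δ1=101 Δ2=111 Δ3=110 | 3Δ
t=7: Δ0=110 Δ1=010 | 1Δ
t=8: Δ0=010 Δ1=110 Δ2=100 Δ3=101 | 3Δ
t=9: Δ0=101 Δ1=001 | 1Δ
t=10: Δ0=001 Δ1=101 Δ2=111 Δ3=110 | 3Δ
t=11: Δ0=110 Δ1=010 | 1Δ
t=12: Δ0=010 Δ1=110 Δ2=100 Δ3=101 | 3Δ
t=13: Δ0=101 Δ1=001 | 1Δ
t=14: Δ0=001 Δ1=101 Δ2=111 Δ3=110 | 3Δ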